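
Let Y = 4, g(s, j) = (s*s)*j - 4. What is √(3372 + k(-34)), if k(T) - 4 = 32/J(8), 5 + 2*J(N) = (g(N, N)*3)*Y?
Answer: 4*√7828183655/6091 ≈ 58.103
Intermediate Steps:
g(s, j) = -4 + j*s² (g(s, j) = s²*j - 4 = j*s² - 4 = -4 + j*s²)
J(N) = -53/2 + 6*N³ (J(N) = -5/2 + (((-4 + N*N²)*3)*4)/2 = -5/2 + (((-4 + N³)*3)*4)/2 = -5/2 + ((-12 + 3*N³)*4)/2 = -5/2 + (-48 + 12*N³)/2 = -5/2 + (-24 + 6*N³) = -53/2 + 6*N³)
k(T) = 24428/6091 (k(T) = 4 + 32/(-53/2 + 6*8³) = 4 + 32/(-53/2 + 6*512) = 4 + 32/(-53/2 + 3072) = 4 + 32/(6091/2) = 4 + 32*(2/6091) = 4 + 64/6091 = 24428/6091)
√(3372 + k(-34)) = √(3372 + 24428/6091) = √(20563280/6091) = 4*√7828183655/6091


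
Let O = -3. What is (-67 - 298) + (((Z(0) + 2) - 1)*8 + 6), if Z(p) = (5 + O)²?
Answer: -319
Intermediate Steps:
Z(p) = 4 (Z(p) = (5 - 3)² = 2² = 4)
(-67 - 298) + (((Z(0) + 2) - 1)*8 + 6) = (-67 - 298) + (((4 + 2) - 1)*8 + 6) = -365 + ((6 - 1)*8 + 6) = -365 + (5*8 + 6) = -365 + (40 + 6) = -365 + 46 = -319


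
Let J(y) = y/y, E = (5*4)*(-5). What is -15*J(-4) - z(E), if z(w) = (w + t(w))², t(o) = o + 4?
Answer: -38431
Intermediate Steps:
E = -100 (E = 20*(-5) = -100)
t(o) = 4 + o
z(w) = (4 + 2*w)² (z(w) = (w + (4 + w))² = (4 + 2*w)²)
J(y) = 1
-15*J(-4) - z(E) = -15*1 - 4*(2 - 100)² = -15 - 4*(-98)² = -15 - 4*9604 = -15 - 1*38416 = -15 - 38416 = -38431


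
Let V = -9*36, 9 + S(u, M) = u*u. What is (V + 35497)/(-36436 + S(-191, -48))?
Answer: 35173/36 ≈ 977.03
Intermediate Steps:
S(u, M) = -9 + u² (S(u, M) = -9 + u*u = -9 + u²)
V = -324
(V + 35497)/(-36436 + S(-191, -48)) = (-324 + 35497)/(-36436 + (-9 + (-191)²)) = 35173/(-36436 + (-9 + 36481)) = 35173/(-36436 + 36472) = 35173/36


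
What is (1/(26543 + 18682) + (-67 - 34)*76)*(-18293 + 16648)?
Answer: 114211395571/9045 ≈ 1.2627e+7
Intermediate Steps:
(1/(26543 + 18682) + (-67 - 34)*76)*(-18293 + 16648) = (1/45225 - 101*76)*(-1645) = (1/45225 - 7676)*(-1645) = -347147099/45225*(-1645) = 114211395571/9045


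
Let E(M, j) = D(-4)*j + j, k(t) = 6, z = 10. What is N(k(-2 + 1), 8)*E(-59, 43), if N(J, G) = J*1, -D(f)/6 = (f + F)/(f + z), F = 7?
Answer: -516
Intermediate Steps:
D(f) = -6*(7 + f)/(10 + f) (D(f) = -6*(f + 7)/(f + 10) = -6*(7 + f)/(10 + f))
E(M, j) = -2*j (E(M, j) = (6*(-7 - 1*(-4))/(10 - 4))*j + j = (6*(-7 + 4)/6)*j + j = (6*(⅙)*(-3))*j + j = -3*j + j = -2*j)
N(J, G) = J
N(k(-2 + 1), 8)*E(-59, 43) = 6*(-2*43) = 6*(-86) = -516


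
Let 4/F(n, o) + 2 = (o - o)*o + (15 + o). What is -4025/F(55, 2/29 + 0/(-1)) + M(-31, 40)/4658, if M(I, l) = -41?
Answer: -3552833653/270164 ≈ -13151.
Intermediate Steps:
F(n, o) = 4/(13 + o) (F(n, o) = 4/(-2 + ((o - o)*o + (15 + o))) = 4/(-2 + (0*o + (15 + o))) = 4/(-2 + (0 + (15 + o))) = 4/(-2 + (15 + o)) = 4/(13 + o))
-4025/F(55, 2/29 + 0/(-1)) + M(-31, 40)/4658 = -4025/(4/(13 + (2/29 + 0/(-1)))) - 41/4658 = -4025/(4/(13 + (2*(1/29) + 0*(-1)))) - 41*1/4658 = -4025/(4/(13 + (2/29 + 0))) - 41/4658 = -4025/(4/(13 + 2/29)) - 41/4658 = -4025/(4/(379/29)) - 41/4658 = -4025/(4*(29/379)) - 41/4658 = -4025/116/379 - 41/4658 = -4025*379/116 - 41/4658 = -1525475/116 - 41/4658 = -3552833653/270164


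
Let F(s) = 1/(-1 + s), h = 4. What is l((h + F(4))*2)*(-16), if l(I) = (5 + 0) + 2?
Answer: -112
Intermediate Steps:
l(I) = 7 (l(I) = 5 + 2 = 7)
l((h + F(4))*2)*(-16) = 7*(-16) = -112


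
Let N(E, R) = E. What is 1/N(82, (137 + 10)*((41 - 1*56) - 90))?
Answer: 1/82 ≈ 0.012195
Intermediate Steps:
1/N(82, (137 + 10)*((41 - 1*56) - 90)) = 1/82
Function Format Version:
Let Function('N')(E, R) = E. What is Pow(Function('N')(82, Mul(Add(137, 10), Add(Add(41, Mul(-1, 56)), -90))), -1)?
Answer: Rational(1, 82) ≈ 0.012195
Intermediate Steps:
Pow(Function('N')(82, Mul(Add(137, 10), Add(Add(41, Mul(-1, 56)), -90))), -1) = Pow(82, -1) = Rational(1, 82)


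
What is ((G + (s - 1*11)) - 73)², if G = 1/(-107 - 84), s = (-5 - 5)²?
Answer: 9333025/36481 ≈ 255.83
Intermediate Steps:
s = 100 (s = (-10)² = 100)
G = -1/191 (G = 1/(-191) = -1/191 ≈ -0.0052356)
((G + (s - 1*11)) - 73)² = ((-1/191 + (100 - 1*11)) - 73)² = ((-1/191 + (100 - 11)) - 73)² = ((-1/191 + 89) - 73)² = (16998/191 - 73)² = (3055/191)² = 9333025/36481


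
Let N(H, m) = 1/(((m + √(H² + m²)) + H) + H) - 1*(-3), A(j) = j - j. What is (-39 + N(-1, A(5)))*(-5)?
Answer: 185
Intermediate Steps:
A(j) = 0
N(H, m) = 3 + 1/(m + √(H² + m²) + 2*H) (N(H, m) = 1/((H + m + √(H² + m²)) + H) + 3 = 1/(m + √(H² + m²) + 2*H) + 3 = 3 + 1/(m + √(H² + m²) + 2*H))
(-39 + N(-1, A(5)))*(-5) = (-39 + (1 + 3*0 + 3*√((-1)² + 0²) + 6*(-1))/(0 + √((-1)² + 0²) + 2*(-1)))*(-5) = (-39 + (1 + 0 + 3*√(1 + 0) - 6)/(0 + √(1 + 0) - 2))*(-5) = (-39 + (1 + 0 + 3*√1 - 6)/(0 + √1 - 2))*(-5) = (-39 + (1 + 0 + 3*1 - 6)/(0 + 1 - 2))*(-5) = (-39 + (1 + 0 + 3 - 6)/(-1))*(-5) = (-39 - 1*(-2))*(-5) = (-39 + 2)*(-5) = -37*(-5) = 185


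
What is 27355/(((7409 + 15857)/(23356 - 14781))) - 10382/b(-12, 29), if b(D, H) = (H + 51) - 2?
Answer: 9027422069/907374 ≈ 9949.0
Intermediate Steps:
b(D, H) = 49 + H (b(D, H) = (51 + H) - 2 = 49 + H)
27355/(((7409 + 15857)/(23356 - 14781))) - 10382/b(-12, 29) = 27355/(((7409 + 15857)/(23356 - 14781))) - 10382/(49 + 29) = 27355/((23266/8575)) - 10382/78 = 27355/((23266*(1/8575))) - 10382*1/78 = 27355/(23266/8575) - 5191/39 = 27355*(8575/23266) - 5191/39 = 234569125/23266 - 5191/39 = 9027422069/907374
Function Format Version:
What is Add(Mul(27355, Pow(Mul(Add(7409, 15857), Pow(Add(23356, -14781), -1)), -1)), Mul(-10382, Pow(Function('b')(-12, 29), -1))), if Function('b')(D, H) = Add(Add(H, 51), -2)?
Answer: Rational(9027422069, 907374) ≈ 9949.0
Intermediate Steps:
Function('b')(D, H) = Add(49, H) (Function('b')(D, H) = Add(Add(51, H), -2) = Add(49, H))
Add(Mul(27355, Pow(Mul(Add(7409, 15857), Pow(Add(23356, -14781), -1)), -1)), Mul(-10382, Pow(Function('b')(-12, 29), -1))) = Add(Mul(27355, Pow(Mul(Add(7409, 15857), Pow(Add(23356, -14781), -1)), -1)), Mul(-10382, Pow(Add(49, 29), -1))) = Add(Mul(27355, Pow(Mul(23266, Pow(8575, -1)), -1)), Mul(-10382, Pow(78, -1))) = Add(Mul(27355, Pow(Mul(23266, Rational(1, 8575)), -1)), Mul(-10382, Rational(1, 78))) = Add(Mul(27355, Pow(Rational(23266, 8575), -1)), Rational(-5191, 39)) = Add(Mul(27355, Rational(8575, 23266)), Rational(-5191, 39)) = Add(Rational(234569125, 23266), Rational(-5191, 39)) = Rational(9027422069, 907374)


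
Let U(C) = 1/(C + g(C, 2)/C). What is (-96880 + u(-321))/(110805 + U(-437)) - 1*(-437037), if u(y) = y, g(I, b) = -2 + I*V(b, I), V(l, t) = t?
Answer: 18495551415697455/42320418043 ≈ 4.3704e+5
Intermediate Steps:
g(I, b) = -2 + I² (g(I, b) = -2 + I*I = -2 + I²)
U(C) = 1/(C + (-2 + C²)/C)
(-96880 + u(-321))/(110805 + U(-437)) - 1*(-437037) = (-96880 - 321)/(110805 + (½)*(-437)/(-1 + (-437)²)) - 1*(-437037) = -97201/(110805 + (½)*(-437)/(-1 + 190969)) + 437037 = -97201/(110805 + (½)*(-437)/190968) + 437037 = -97201/(110805 + (½)*(-437)*(1/190968)) + 437037 = -97201/(110805 - 437/381936) + 437037 = -97201/42320418043/381936 + 437037 = -97201*381936/42320418043 + 437037 = -37124561136/42320418043 + 437037 = 18495551415697455/42320418043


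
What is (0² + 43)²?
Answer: 1849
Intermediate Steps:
(0² + 43)² = (0 + 43)² = 43² = 1849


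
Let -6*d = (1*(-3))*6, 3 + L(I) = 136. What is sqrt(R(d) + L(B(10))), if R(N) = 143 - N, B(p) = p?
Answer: sqrt(273) ≈ 16.523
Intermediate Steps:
L(I) = 133 (L(I) = -3 + 136 = 133)
d = 3 (d = -1*(-3)*6/6 = -(-1)*6/2 = -1/6*(-18) = 3)
sqrt(R(d) + L(B(10))) = sqrt((143 - 1*3) + 133) = sqrt((143 - 3) + 133) = sqrt(140 + 133) = sqrt(273)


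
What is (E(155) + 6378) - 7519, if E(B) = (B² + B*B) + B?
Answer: 47064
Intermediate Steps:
E(B) = B + 2*B² (E(B) = (B² + B²) + B = 2*B² + B = B + 2*B²)
(E(155) + 6378) - 7519 = (155*(1 + 2*155) + 6378) - 7519 = (155*(1 + 310) + 6378) - 7519 = (155*311 + 6378) - 7519 = (48205 + 6378) - 7519 = 54583 - 7519 = 47064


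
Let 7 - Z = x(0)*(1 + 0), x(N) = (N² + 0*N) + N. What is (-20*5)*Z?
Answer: -700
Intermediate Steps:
x(N) = N + N² (x(N) = (N² + 0) + N = N² + N = N + N²)
Z = 7 (Z = 7 - 0*(1 + 0)*(1 + 0) = 7 - 0*1 = 7 - 0 = 7 - 1*0 = 7 + 0 = 7)
(-20*5)*Z = -20*5*7 = -100*7 = -700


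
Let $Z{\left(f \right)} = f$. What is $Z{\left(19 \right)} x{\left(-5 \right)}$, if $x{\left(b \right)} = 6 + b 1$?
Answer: $19$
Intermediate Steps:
$x{\left(b \right)} = 6 + b$
$Z{\left(19 \right)} x{\left(-5 \right)} = 19 \left(6 - 5\right) = 19 \cdot 1 = 19$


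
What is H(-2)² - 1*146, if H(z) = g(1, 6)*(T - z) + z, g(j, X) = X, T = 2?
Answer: 338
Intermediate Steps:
H(z) = 12 - 5*z (H(z) = 6*(2 - z) + z = (12 - 6*z) + z = 12 - 5*z)
H(-2)² - 1*146 = (12 - 5*(-2))² - 1*146 = (12 + 10)² - 146 = 22² - 146 = 484 - 146 = 338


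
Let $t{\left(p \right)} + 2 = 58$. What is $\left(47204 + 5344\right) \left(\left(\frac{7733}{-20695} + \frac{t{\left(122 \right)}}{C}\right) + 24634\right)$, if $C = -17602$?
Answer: $\frac{235766413081380276}{182136695} \approx 1.2944 \cdot 10^{9}$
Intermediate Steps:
$t{\left(p \right)} = 56$ ($t{\left(p \right)} = -2 + 58 = 56$)
$\left(47204 + 5344\right) \left(\left(\frac{7733}{-20695} + \frac{t{\left(122 \right)}}{C}\right) + 24634\right) = \left(47204 + 5344\right) \left(\left(\frac{7733}{-20695} + \frac{56}{-17602}\right) + 24634\right) = 52548 \left(\left(7733 \left(- \frac{1}{20695}\right) + 56 \left(- \frac{1}{17602}\right)\right) + 24634\right) = 52548 \left(\left(- \frac{7733}{20695} - \frac{28}{8801}\right) + 24634\right) = 52548 \left(- \frac{68637593}{182136695} + 24634\right) = 52548 \cdot \frac{4486686707037}{182136695} = \frac{235766413081380276}{182136695}$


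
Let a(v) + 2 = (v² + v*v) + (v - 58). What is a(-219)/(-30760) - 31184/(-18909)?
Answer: -849293647/581640840 ≈ -1.4602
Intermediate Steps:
a(v) = -60 + v + 2*v² (a(v) = -2 + ((v² + v*v) + (v - 58)) = -2 + ((v² + v²) + (-58 + v)) = -2 + (2*v² + (-58 + v)) = -2 + (-58 + v + 2*v²) = -60 + v + 2*v²)
a(-219)/(-30760) - 31184/(-18909) = (-60 - 219 + 2*(-219)²)/(-30760) - 31184/(-18909) = (-60 - 219 + 2*47961)*(-1/30760) - 31184*(-1/18909) = (-60 - 219 + 95922)*(-1/30760) + 31184/18909 = 95643*(-1/30760) + 31184/18909 = -95643/30760 + 31184/18909 = -849293647/581640840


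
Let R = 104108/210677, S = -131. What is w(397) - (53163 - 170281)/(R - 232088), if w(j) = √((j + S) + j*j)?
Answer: -12337034443/24447749734 + 5*√6315 ≈ 396.83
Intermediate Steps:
R = 104108/210677 (R = 104108*(1/210677) = 104108/210677 ≈ 0.49416)
w(j) = √(-131 + j + j²) (w(j) = √((j - 131) + j*j) = √((-131 + j) + j²) = √(-131 + j + j²))
w(397) - (53163 - 170281)/(R - 232088) = √(-131 + 397 + 397²) - (53163 - 170281)/(104108/210677 - 232088) = √(-131 + 397 + 157609) - (-117118)/(-48895499468/210677) = √157875 - (-117118)*(-210677)/48895499468 = 5*√6315 - 1*12337034443/24447749734 = 5*√6315 - 12337034443/24447749734 = -12337034443/24447749734 + 5*√6315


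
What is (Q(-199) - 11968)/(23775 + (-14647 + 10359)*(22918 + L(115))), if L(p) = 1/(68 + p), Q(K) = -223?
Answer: 2230953/17979499735 ≈ 0.00012408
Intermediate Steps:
(Q(-199) - 11968)/(23775 + (-14647 + 10359)*(22918 + L(115))) = (-223 - 11968)/(23775 + (-14647 + 10359)*(22918 + 1/(68 + 115))) = -12191/(23775 - 4288*(22918 + 1/183)) = -12191/(23775 - 4288*4193995/183) = -12191/(23775 - 17983850560/183) = -12191/(-17979499735/183) = -12191*(-183/17979499735) = 2230953/17979499735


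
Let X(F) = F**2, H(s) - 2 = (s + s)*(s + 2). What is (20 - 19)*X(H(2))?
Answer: 324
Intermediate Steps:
H(s) = 2 + 2*s*(2 + s) (H(s) = 2 + (s + s)*(s + 2) = 2 + (2*s)*(2 + s) = 2 + 2*s*(2 + s))
(20 - 19)*X(H(2)) = (20 - 19)*(2 + 2*2**2 + 4*2)**2 = 1*(2 + 2*4 + 8)**2 = 1*(2 + 8 + 8)**2 = 1*18**2 = 1*324 = 324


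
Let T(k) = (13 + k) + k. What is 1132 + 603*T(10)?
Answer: 21031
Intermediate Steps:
T(k) = 13 + 2*k
1132 + 603*T(10) = 1132 + 603*(13 + 2*10) = 1132 + 603*(13 + 20) = 1132 + 603*33 = 1132 + 19899 = 21031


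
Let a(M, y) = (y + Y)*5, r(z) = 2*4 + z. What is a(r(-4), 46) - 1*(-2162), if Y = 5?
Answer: 2417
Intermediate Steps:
r(z) = 8 + z
a(M, y) = 25 + 5*y (a(M, y) = (y + 5)*5 = (5 + y)*5 = 25 + 5*y)
a(r(-4), 46) - 1*(-2162) = (25 + 5*46) - 1*(-2162) = (25 + 230) + 2162 = 255 + 2162 = 2417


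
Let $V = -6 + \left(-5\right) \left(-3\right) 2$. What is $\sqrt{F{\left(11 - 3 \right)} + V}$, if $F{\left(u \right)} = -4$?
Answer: $2 \sqrt{5} \approx 4.4721$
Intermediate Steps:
$V = 24$ ($V = -6 + 15 \cdot 2 = -6 + 30 = 24$)
$\sqrt{F{\left(11 - 3 \right)} + V} = \sqrt{-4 + 24} = \sqrt{20} = 2 \sqrt{5}$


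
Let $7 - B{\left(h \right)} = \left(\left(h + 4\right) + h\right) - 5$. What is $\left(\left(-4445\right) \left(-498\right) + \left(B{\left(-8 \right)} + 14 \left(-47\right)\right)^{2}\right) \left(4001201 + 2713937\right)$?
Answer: $17563886638108$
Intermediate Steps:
$B{\left(h \right)} = 8 - 2 h$ ($B{\left(h \right)} = 7 - \left(\left(\left(h + 4\right) + h\right) - 5\right) = 7 - \left(\left(\left(4 + h\right) + h\right) - 5\right) = 7 - \left(\left(4 + 2 h\right) - 5\right) = 7 - \left(-1 + 2 h\right) = 8 - 2 h$)
$\left(\left(-4445\right) \left(-498\right) + \left(B{\left(-8 \right)} + 14 \left(-47\right)\right)^{2}\right) \left(4001201 + 2713937\right) = \left(\left(-4445\right) \left(-498\right) + \left(\left(8 - -16\right) + 14 \left(-47\right)\right)^{2}\right) \left(4001201 + 2713937\right) = \left(2213610 + \left(\left(8 + 16\right) - 658\right)^{2}\right) 6715138 = \left(2213610 + \left(24 - 658\right)^{2}\right) 6715138 = \left(2213610 + \left(-634\right)^{2}\right) 6715138 = \left(2213610 + 401956\right) 6715138 = 2615566 \cdot 6715138 = 17563886638108$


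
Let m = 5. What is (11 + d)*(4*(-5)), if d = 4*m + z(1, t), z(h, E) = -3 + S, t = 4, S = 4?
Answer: -640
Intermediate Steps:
z(h, E) = 1 (z(h, E) = -3 + 4 = 1)
d = 21 (d = 4*5 + 1 = 20 + 1 = 21)
(11 + d)*(4*(-5)) = (11 + 21)*(4*(-5)) = 32*(-20) = -640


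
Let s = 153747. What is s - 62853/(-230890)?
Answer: 35498707683/230890 ≈ 1.5375e+5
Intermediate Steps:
s - 62853/(-230890) = 153747 - 62853/(-230890) = 153747 - 62853*(-1/230890) = 153747 + 62853/230890 = 35498707683/230890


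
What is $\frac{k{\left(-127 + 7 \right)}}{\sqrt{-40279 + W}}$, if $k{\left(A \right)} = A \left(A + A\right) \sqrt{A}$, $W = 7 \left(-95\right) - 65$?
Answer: $\frac{57600 \sqrt{1230270}}{41009} \approx 1557.9$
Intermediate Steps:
$W = -730$ ($W = -665 - 65 = -730$)
$k{\left(A \right)} = 2 A^{\frac{5}{2}}$ ($k{\left(A \right)} = A 2 A \sqrt{A} = 2 A^{2} \sqrt{A} = 2 A^{\frac{5}{2}}$)
$\frac{k{\left(-127 + 7 \right)}}{\sqrt{-40279 + W}} = \frac{2 \left(-127 + 7\right)^{\frac{5}{2}}}{\sqrt{-40279 - 730}} = \frac{2 \left(-120\right)^{\frac{5}{2}}}{\sqrt{-41009}} = \frac{2 \cdot 28800 i \sqrt{30}}{i \sqrt{41009}} = 57600 i \sqrt{30} \left(- \frac{i \sqrt{41009}}{41009}\right) = \frac{57600 \sqrt{1230270}}{41009}$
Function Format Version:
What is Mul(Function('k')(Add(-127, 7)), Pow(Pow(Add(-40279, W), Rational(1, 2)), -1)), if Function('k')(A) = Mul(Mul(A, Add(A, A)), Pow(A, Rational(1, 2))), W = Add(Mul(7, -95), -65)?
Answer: Mul(Rational(57600, 41009), Pow(1230270, Rational(1, 2))) ≈ 1557.9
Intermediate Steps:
W = -730 (W = Add(-665, -65) = -730)
Function('k')(A) = Mul(2, Pow(A, Rational(5, 2))) (Function('k')(A) = Mul(Mul(A, Mul(2, A)), Pow(A, Rational(1, 2))) = Mul(Mul(2, Pow(A, 2)), Pow(A, Rational(1, 2))) = Mul(2, Pow(A, Rational(5, 2))))
Mul(Function('k')(Add(-127, 7)), Pow(Pow(Add(-40279, W), Rational(1, 2)), -1)) = Mul(Mul(2, Pow(Add(-127, 7), Rational(5, 2))), Pow(Pow(Add(-40279, -730), Rational(1, 2)), -1)) = Mul(Mul(2, Pow(-120, Rational(5, 2))), Pow(Pow(-41009, Rational(1, 2)), -1)) = Mul(Mul(2, Mul(28800, I, Pow(30, Rational(1, 2)))), Pow(Mul(I, Pow(41009, Rational(1, 2))), -1)) = Mul(Mul(57600, I, Pow(30, Rational(1, 2))), Mul(Rational(-1, 41009), I, Pow(41009, Rational(1, 2)))) = Mul(Rational(57600, 41009), Pow(1230270, Rational(1, 2)))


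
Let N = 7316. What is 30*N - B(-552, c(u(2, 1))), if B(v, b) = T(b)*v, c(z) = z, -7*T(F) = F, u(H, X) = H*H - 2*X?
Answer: 1535256/7 ≈ 2.1932e+5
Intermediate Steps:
u(H, X) = H² - 2*X
T(F) = -F/7
B(v, b) = -b*v/7 (B(v, b) = (-b/7)*v = -b*v/7)
30*N - B(-552, c(u(2, 1))) = 30*7316 - (-1)*(2² - 2*1)*(-552)/7 = 219480 - (-1)*(4 - 2)*(-552)/7 = 219480 - (-1)*2*(-552)/7 = 219480 - 1*1104/7 = 219480 - 1104/7 = 1535256/7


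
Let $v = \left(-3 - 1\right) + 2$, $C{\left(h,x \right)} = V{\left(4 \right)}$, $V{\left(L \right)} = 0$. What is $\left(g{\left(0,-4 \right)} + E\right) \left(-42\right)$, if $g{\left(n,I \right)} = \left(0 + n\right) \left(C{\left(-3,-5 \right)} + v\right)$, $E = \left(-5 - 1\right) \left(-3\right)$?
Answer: $-756$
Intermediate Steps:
$C{\left(h,x \right)} = 0$
$v = -2$ ($v = -4 + 2 = -2$)
$E = 18$ ($E = \left(-6\right) \left(-3\right) = 18$)
$g{\left(n,I \right)} = - 2 n$ ($g{\left(n,I \right)} = \left(0 + n\right) \left(0 - 2\right) = n \left(-2\right) = - 2 n$)
$\left(g{\left(0,-4 \right)} + E\right) \left(-42\right) = \left(\left(-2\right) 0 + 18\right) \left(-42\right) = \left(0 + 18\right) \left(-42\right) = 18 \left(-42\right) = -756$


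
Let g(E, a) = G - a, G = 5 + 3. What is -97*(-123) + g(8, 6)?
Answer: 11933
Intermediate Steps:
G = 8
g(E, a) = 8 - a
-97*(-123) + g(8, 6) = -97*(-123) + (8 - 1*6) = 11931 + (8 - 6) = 11931 + 2 = 11933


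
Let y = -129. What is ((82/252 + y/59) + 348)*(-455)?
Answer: -167257805/1062 ≈ -1.5749e+5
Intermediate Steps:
((82/252 + y/59) + 348)*(-455) = ((82/252 - 129/59) + 348)*(-455) = ((82*(1/252) - 129*1/59) + 348)*(-455) = ((41/126 - 129/59) + 348)*(-455) = (-13835/7434 + 348)*(-455) = (2573197/7434)*(-455) = -167257805/1062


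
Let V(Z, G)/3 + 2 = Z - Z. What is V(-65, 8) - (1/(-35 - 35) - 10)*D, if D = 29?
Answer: 19909/70 ≈ 284.41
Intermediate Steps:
V(Z, G) = -6 (V(Z, G) = -6 + 3*(Z - Z) = -6 + 3*0 = -6 + 0 = -6)
V(-65, 8) - (1/(-35 - 35) - 10)*D = -6 - (1/(-35 - 35) - 10)*29 = -6 - (1/(-70) - 10)*29 = -6 - (-1/70 - 10)*29 = -6 - (-701)*29/70 = -6 - 1*(-20329/70) = -6 + 20329/70 = 19909/70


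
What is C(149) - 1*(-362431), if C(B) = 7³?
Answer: 362774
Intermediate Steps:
C(B) = 343
C(149) - 1*(-362431) = 343 - 1*(-362431) = 343 + 362431 = 362774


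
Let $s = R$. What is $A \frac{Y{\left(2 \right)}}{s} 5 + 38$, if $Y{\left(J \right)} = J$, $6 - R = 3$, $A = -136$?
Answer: $- \frac{1246}{3} \approx -415.33$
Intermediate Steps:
$R = 3$ ($R = 6 - 3 = 3$)
$s = 3$
$A \frac{Y{\left(2 \right)}}{s} 5 + 38 = - 136 \cdot \frac{2}{3} \cdot 5 + 38 = \left(-136\right) \frac{10}{3} + 38 = - \frac{1360}{3} + 38 = - \frac{1246}{3}$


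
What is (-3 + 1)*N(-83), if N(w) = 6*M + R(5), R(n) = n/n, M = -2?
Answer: 22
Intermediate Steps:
R(n) = 1
N(w) = -11 (N(w) = 6*(-2) + 1 = -12 + 1 = -11)
(-3 + 1)*N(-83) = (-3 + 1)*(-11) = -2*(-11) = 22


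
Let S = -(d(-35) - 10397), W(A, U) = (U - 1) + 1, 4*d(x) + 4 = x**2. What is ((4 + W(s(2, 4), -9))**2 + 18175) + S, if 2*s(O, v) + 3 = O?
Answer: 113167/4 ≈ 28292.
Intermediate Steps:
s(O, v) = -3/2 + O/2
d(x) = -1 + x**2/4
W(A, U) = U (W(A, U) = (-1 + U) + 1 = U)
S = 40367/4 (S = -((-1 + (1/4)*(-35)**2) - 10397) = -((-1 + (1/4)*1225) - 10397) = -((-1 + 1225/4) - 10397) = -(1221/4 - 10397) = -1*(-40367/4) = 40367/4 ≈ 10092.)
((4 + W(s(2, 4), -9))**2 + 18175) + S = ((4 - 9)**2 + 18175) + 40367/4 = ((-5)**2 + 18175) + 40367/4 = (25 + 18175) + 40367/4 = 18200 + 40367/4 = 113167/4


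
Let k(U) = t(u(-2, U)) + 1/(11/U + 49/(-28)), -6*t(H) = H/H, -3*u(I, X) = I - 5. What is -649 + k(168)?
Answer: -1103293/1698 ≈ -649.76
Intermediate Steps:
u(I, X) = 5/3 - I/3 (u(I, X) = -(I - 5)/3 = -(-5 + I)/3 = 5/3 - I/3)
t(H) = -1/6 (t(H) = -H/(6*H) = -1/6*1 = -1/6)
k(U) = -1/6 + 1/(-7/4 + 11/U) (k(U) = -1/6 + 1/(11/U + 49/(-28)) = -1/6 + 1/(11/U + 49*(-1/28)) = -1/6 + 1/(11/U - 7/4) = -1/6 + 1/(-7/4 + 11/U))
-649 + k(168) = -649 + (44 - 31*168)/(6*(-44 + 7*168)) = -649 + (44 - 5208)/(6*(-44 + 1176)) = -649 + (1/6)*(-5164)/1132 = -649 + (1/6)*(1/1132)*(-5164) = -649 - 1291/1698 = -1103293/1698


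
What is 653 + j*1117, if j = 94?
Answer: 105651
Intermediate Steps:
653 + j*1117 = 653 + 94*1117 = 653 + 104998 = 105651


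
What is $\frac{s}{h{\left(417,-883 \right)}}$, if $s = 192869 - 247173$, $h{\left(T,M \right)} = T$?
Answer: $- \frac{54304}{417} \approx -130.23$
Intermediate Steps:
$s = -54304$
$\frac{s}{h{\left(417,-883 \right)}} = - \frac{54304}{417}$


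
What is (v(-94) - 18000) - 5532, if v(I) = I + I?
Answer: -23720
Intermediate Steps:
v(I) = 2*I
(v(-94) - 18000) - 5532 = (2*(-94) - 18000) - 5532 = (-188 - 18000) - 5532 = -18188 - 5532 = -23720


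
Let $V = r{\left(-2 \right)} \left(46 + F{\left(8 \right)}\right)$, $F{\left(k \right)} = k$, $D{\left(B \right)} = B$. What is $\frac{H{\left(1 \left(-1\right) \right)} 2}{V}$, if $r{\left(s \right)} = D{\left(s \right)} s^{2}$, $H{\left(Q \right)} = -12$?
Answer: $\frac{1}{18} \approx 0.055556$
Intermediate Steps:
$r{\left(s \right)} = s^{3}$ ($r{\left(s \right)} = s s^{2} = s^{3}$)
$V = -432$ ($V = \left(-2\right)^{3} \left(46 + 8\right) = \left(-8\right) 54 = -432$)
$\frac{H{\left(1 \left(-1\right) \right)} 2}{V} = \frac{\left(-12\right) 2}{-432} = \left(-24\right) \left(- \frac{1}{432}\right) = \frac{1}{18}$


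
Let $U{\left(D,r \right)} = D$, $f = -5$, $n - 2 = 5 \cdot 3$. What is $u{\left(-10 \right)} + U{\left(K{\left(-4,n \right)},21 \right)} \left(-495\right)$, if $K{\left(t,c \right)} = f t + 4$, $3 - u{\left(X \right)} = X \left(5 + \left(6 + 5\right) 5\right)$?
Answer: $-11277$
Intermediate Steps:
$n = 17$ ($n = 2 + 5 \cdot 3 = 2 + 15 = 17$)
$u{\left(X \right)} = 3 - 60 X$ ($u{\left(X \right)} = 3 - X \left(5 + \left(6 + 5\right) 5\right) = 3 - X \left(5 + 11 \cdot 5\right) = 3 - X \left(5 + 55\right) = 3 - X 60 = 3 - 60 X$)
$K{\left(t,c \right)} = 4 - 5 t$ ($K{\left(t,c \right)} = - 5 t + 4 = 4 - 5 t$)
$u{\left(-10 \right)} + U{\left(K{\left(-4,n \right)},21 \right)} \left(-495\right) = \left(3 - -600\right) + \left(4 - -20\right) \left(-495\right) = \left(3 + 600\right) + \left(4 + 20\right) \left(-495\right) = 603 + 24 \left(-495\right) = 603 - 11880 = -11277$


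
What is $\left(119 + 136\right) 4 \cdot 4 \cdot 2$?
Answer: $8160$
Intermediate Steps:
$\left(119 + 136\right) 4 \cdot 4 \cdot 2 = 255 \cdot 16 \cdot 2 = 255 \cdot 32 = 8160$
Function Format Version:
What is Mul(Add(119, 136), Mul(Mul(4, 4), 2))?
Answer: 8160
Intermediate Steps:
Mul(Add(119, 136), Mul(Mul(4, 4), 2)) = Mul(255, Mul(16, 2)) = Mul(255, 32) = 8160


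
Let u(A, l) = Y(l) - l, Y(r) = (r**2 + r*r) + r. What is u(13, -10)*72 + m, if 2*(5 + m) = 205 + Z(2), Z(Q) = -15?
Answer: 14490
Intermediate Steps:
Y(r) = r + 2*r**2 (Y(r) = (r**2 + r**2) + r = 2*r**2 + r = r + 2*r**2)
u(A, l) = -l + l*(1 + 2*l) (u(A, l) = l*(1 + 2*l) - l = -l + l*(1 + 2*l))
m = 90 (m = -5 + (205 - 15)/2 = -5 + (1/2)*190 = -5 + 95 = 90)
u(13, -10)*72 + m = (2*(-10)**2)*72 + 90 = (2*100)*72 + 90 = 200*72 + 90 = 14400 + 90 = 14490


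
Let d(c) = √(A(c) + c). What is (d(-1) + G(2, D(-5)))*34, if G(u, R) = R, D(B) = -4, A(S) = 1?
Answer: -136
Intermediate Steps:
d(c) = √(1 + c)
(d(-1) + G(2, D(-5)))*34 = (√(1 - 1) - 4)*34 = (√0 - 4)*34 = (0 - 4)*34 = -4*34 = -136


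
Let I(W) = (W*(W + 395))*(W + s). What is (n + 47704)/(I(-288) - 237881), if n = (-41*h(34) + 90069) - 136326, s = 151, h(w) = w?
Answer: 53/3983911 ≈ 1.3304e-5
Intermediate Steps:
I(W) = W*(151 + W)*(395 + W) (I(W) = (W*(W + 395))*(W + 151) = (W*(395 + W))*(151 + W) = W*(151 + W)*(395 + W))
n = -47651 (n = (-41*34 + 90069) - 136326 = (-1394 + 90069) - 136326 = 88675 - 136326 = -47651)
(n + 47704)/(I(-288) - 237881) = (-47651 + 47704)/(-288*(59645 + (-288)**2 + 546*(-288)) - 237881) = 53/(-288*(59645 + 82944 - 157248) - 237881) = 53/(-288*(-14659) - 237881) = 53/(4221792 - 237881) = 53/3983911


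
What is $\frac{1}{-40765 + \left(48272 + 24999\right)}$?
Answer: $\frac{1}{32506} \approx 3.0764 \cdot 10^{-5}$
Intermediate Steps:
$\frac{1}{-40765 + \left(48272 + 24999\right)} = \frac{1}{-40765 + 73271} = \frac{1}{32506}$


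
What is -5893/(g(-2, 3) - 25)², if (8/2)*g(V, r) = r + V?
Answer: -94288/9801 ≈ -9.6202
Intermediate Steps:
g(V, r) = V/4 + r/4 (g(V, r) = (r + V)/4 = (V + r)/4 = V/4 + r/4)
-5893/(g(-2, 3) - 25)² = -5893/(((¼)*(-2) + (¼)*3) - 25)² = -5893/((-½ + ¾) - 25)² = -5893/(¼ - 25)² = -5893/((-99/4)²) = -5893/9801/16 = -5893*16/9801 = -94288/9801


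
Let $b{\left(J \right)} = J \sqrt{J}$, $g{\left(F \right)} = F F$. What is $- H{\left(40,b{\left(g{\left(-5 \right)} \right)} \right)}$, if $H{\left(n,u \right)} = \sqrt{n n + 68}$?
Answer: $- 2 \sqrt{417} \approx -40.841$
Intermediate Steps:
$g{\left(F \right)} = F^{2}$
$b{\left(J \right)} = J^{\frac{3}{2}}$
$H{\left(n,u \right)} = \sqrt{68 + n^{2}}$ ($H{\left(n,u \right)} = \sqrt{n^{2} + 68} = \sqrt{68 + n^{2}}$)
$- H{\left(40,b{\left(g{\left(-5 \right)} \right)} \right)} = - \sqrt{68 + 40^{2}} = - \sqrt{68 + 1600} = - \sqrt{1668} = - 2 \sqrt{417}$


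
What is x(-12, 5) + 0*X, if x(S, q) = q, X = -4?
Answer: 5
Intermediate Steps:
x(-12, 5) + 0*X = 5 + 0*(-4) = 5 + 0 = 5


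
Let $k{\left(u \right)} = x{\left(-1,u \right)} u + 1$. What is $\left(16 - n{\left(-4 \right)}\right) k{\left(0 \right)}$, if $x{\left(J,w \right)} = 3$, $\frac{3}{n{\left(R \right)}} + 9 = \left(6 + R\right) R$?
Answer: $\frac{275}{17} \approx 16.176$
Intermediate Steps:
$n{\left(R \right)} = \frac{3}{-9 + R \left(6 + R\right)}$ ($n{\left(R \right)} = \frac{3}{-9 + \left(6 + R\right) R} = \frac{3}{-9 + R \left(6 + R\right)}$)
$k{\left(u \right)} = 1 + 3 u$ ($k{\left(u \right)} = 3 u + 1 = 1 + 3 u$)
$\left(16 - n{\left(-4 \right)}\right) k{\left(0 \right)} = \left(16 - \frac{3}{-9 + \left(-4\right)^{2} + 6 \left(-4\right)}\right) \left(1 + 3 \cdot 0\right) = \left(16 - \frac{3}{-9 + 16 - 24}\right) \left(1 + 0\right) = \left(16 - \frac{3}{-17}\right) 1 = \left(16 - 3 \left(- \frac{1}{17}\right)\right) 1 = \left(16 - - \frac{3}{17}\right) 1 = \left(16 + \frac{3}{17}\right) 1 = \frac{275}{17} \cdot 1 = \frac{275}{17}$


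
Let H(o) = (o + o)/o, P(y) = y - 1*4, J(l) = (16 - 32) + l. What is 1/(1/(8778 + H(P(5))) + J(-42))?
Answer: -8780/509239 ≈ -0.017241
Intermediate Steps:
J(l) = -16 + l
P(y) = -4 + y (P(y) = y - 4 = -4 + y)
H(o) = 2 (H(o) = (2*o)/o = 2)
1/(1/(8778 + H(P(5))) + J(-42)) = 1/(1/(8778 + 2) + (-16 - 42)) = 1/(1/8780 - 58) = 1/(-509239/8780) = -8780/509239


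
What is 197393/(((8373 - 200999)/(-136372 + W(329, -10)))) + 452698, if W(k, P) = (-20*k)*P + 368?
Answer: 7218513080/13759 ≈ 5.2464e+5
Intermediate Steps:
W(k, P) = 368 - 20*P*k (W(k, P) = -20*P*k + 368 = 368 - 20*P*k)
197393/(((8373 - 200999)/(-136372 + W(329, -10)))) + 452698 = 197393/(((8373 - 200999)/(-136372 + (368 - 20*(-10)*329)))) + 452698 = 197393/((-192626/(-136372 + (368 + 65800)))) + 452698 = 197393/((-192626/(-136372 + 66168))) + 452698 = 197393/((-192626/(-70204))) + 452698 = 197393/((-192626*(-1/70204))) + 452698 = 197393/(96313/35102) + 452698 = 197393*(35102/96313) + 452698 = 989841298/13759 + 452698 = 7218513080/13759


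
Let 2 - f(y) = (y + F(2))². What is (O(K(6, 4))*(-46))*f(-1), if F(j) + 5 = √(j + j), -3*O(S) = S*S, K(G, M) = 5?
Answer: -16100/3 ≈ -5366.7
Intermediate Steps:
O(S) = -S²/3 (O(S) = -S*S/3 = -S²/3)
F(j) = -5 + √2*√j (F(j) = -5 + √(j + j) = -5 + √(2*j) = -5 + √2*√j)
f(y) = 2 - (-3 + y)² (f(y) = 2 - (y + (-5 + √2*√2))² = 2 - (y + (-5 + 2))² = 2 - (y - 3)² = 2 - (-3 + y)²)
(O(K(6, 4))*(-46))*f(-1) = (-⅓*5²*(-46))*(2 - (-3 - 1)²) = (-⅓*25*(-46))*(2 - 1*(-4)²) = (-25/3*(-46))*(2 - 1*16) = 1150*(2 - 16)/3 = (1150/3)*(-14) = -16100/3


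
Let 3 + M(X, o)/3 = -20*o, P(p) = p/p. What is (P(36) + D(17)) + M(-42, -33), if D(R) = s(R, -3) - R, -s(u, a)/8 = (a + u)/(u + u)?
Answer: 33179/17 ≈ 1951.7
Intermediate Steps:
s(u, a) = -4*(a + u)/u (s(u, a) = -8*(a + u)/(u + u) = -8*(a + u)/(2*u) = -8*(a + u)*1/(2*u) = -4*(a + u)/u)
P(p) = 1
M(X, o) = -9 - 60*o (M(X, o) = -9 + 3*(-20*o) = -9 - 60*o)
D(R) = -4 - R + 12/R (D(R) = (-4 - 4*(-3)/R) - R = (-4 + 12/R) - R = -4 - R + 12/R)
(P(36) + D(17)) + M(-42, -33) = (1 + (-4 - 1*17 + 12/17)) + (-9 - 60*(-33)) = (1 + (-4 - 17 + 12*(1/17))) + (-9 + 1980) = (1 + (-4 - 17 + 12/17)) + 1971 = (1 - 345/17) + 1971 = -328/17 + 1971 = 33179/17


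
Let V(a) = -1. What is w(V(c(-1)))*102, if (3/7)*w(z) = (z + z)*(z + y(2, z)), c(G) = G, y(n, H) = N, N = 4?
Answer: -1428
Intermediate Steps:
y(n, H) = 4
w(z) = 14*z*(4 + z)/3 (w(z) = 7*((z + z)*(z + 4))/3 = 7*((2*z)*(4 + z))/3 = 7*(2*z*(4 + z))/3 = 14*z*(4 + z)/3)
w(V(c(-1)))*102 = ((14/3)*(-1)*(4 - 1))*102 = ((14/3)*(-1)*3)*102 = -14*102 = -1428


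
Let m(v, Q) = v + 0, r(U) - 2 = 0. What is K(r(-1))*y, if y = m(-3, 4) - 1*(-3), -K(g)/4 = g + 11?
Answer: 0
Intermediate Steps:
r(U) = 2 (r(U) = 2 + 0 = 2)
m(v, Q) = v
K(g) = -44 - 4*g (K(g) = -4*(g + 11) = -4*(11 + g) = -44 - 4*g)
y = 0 (y = -3 - 1*(-3) = -3 + 3 = 0)
K(r(-1))*y = (-44 - 4*2)*0 = (-44 - 8)*0 = -52*0 = 0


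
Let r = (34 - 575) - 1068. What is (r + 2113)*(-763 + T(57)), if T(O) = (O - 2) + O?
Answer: -328104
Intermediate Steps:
T(O) = -2 + 2*O (T(O) = (-2 + O) + O = -2 + 2*O)
r = -1609 (r = -541 - 1068 = -1609)
(r + 2113)*(-763 + T(57)) = (-1609 + 2113)*(-763 + (-2 + 2*57)) = 504*(-763 + (-2 + 114)) = 504*(-763 + 112) = 504*(-651) = -328104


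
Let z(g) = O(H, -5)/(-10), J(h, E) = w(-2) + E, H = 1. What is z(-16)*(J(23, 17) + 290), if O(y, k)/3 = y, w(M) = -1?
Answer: -459/5 ≈ -91.800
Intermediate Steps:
O(y, k) = 3*y
J(h, E) = -1 + E
z(g) = -3/10 (z(g) = (3*1)/(-10) = 3*(-⅒) = -3/10)
z(-16)*(J(23, 17) + 290) = -3*((-1 + 17) + 290)/10 = -3*(16 + 290)/10 = -3/10*306 = -459/5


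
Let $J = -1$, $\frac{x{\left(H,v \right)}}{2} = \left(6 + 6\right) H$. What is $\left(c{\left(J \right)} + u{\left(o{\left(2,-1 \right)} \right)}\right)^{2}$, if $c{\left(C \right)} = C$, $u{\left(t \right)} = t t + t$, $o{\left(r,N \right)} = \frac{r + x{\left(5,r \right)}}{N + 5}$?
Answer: $\frac{14737921}{16} \approx 9.2112 \cdot 10^{5}$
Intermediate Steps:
$x{\left(H,v \right)} = 24 H$ ($x{\left(H,v \right)} = 2 \left(6 + 6\right) H = 2 \cdot 12 H = 24 H$)
$o{\left(r,N \right)} = \frac{120 + r}{5 + N}$ ($o{\left(r,N \right)} = \frac{r + 24 \cdot 5}{N + 5} = \frac{r + 120}{5 + N} = \frac{120 + r}{5 + N}$)
$u{\left(t \right)} = t + t^{2}$ ($u{\left(t \right)} = t^{2} + t = t + t^{2}$)
$\left(c{\left(J \right)} + u{\left(o{\left(2,-1 \right)} \right)}\right)^{2} = \left(-1 + \frac{120 + 2}{5 - 1} \left(1 + \frac{120 + 2}{5 - 1}\right)\right)^{2} = \left(-1 + \frac{1}{4} \cdot 122 \left(1 + \frac{1}{4} \cdot 122\right)\right)^{2} = \left(-1 + \frac{61 \left(1 + \frac{61}{2}\right)}{2}\right)^{2} = \left(-1 + \frac{61}{2} \cdot \frac{63}{2}\right)^{2} = \left(-1 + \frac{3843}{4}\right)^{2} = \left(\frac{3839}{4}\right)^{2} = \frac{14737921}{16}$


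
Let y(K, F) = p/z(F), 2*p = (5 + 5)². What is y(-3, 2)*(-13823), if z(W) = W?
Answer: -345575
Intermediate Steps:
p = 50 (p = (5 + 5)²/2 = (½)*10² = (½)*100 = 50)
y(K, F) = 50/F
y(-3, 2)*(-13823) = (50/2)*(-13823) = (50*(½))*(-13823) = 25*(-13823) = -345575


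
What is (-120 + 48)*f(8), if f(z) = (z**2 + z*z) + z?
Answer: -9792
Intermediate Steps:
f(z) = z + 2*z**2 (f(z) = (z**2 + z**2) + z = 2*z**2 + z = z + 2*z**2)
(-120 + 48)*f(8) = (-120 + 48)*(8*(1 + 2*8)) = -576*(1 + 16) = -576*17 = -72*136 = -9792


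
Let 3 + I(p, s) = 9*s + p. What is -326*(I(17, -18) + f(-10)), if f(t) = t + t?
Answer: 54768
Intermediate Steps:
I(p, s) = -3 + p + 9*s (I(p, s) = -3 + (9*s + p) = -3 + (p + 9*s) = -3 + p + 9*s)
f(t) = 2*t
-326*(I(17, -18) + f(-10)) = -326*((-3 + 17 + 9*(-18)) + 2*(-10)) = -326*((-3 + 17 - 162) - 20) = -326*(-148 - 20) = -326*(-168) = 54768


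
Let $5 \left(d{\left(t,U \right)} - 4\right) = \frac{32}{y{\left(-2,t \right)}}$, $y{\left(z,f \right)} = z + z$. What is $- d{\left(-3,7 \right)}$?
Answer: $- \frac{12}{5} \approx -2.4$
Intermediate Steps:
$y{\left(z,f \right)} = 2 z$
$d{\left(t,U \right)} = \frac{12}{5}$ ($d{\left(t,U \right)} = 4 + \frac{32 \frac{1}{2 \left(-2\right)}}{5} = 4 + \frac{32 \frac{1}{-4}}{5} = 4 + \frac{32 \left(- \frac{1}{4}\right)}{5} = 4 + \frac{1}{5} \left(-8\right) = 4 - \frac{8}{5} = \frac{12}{5}$)
$- d{\left(-3,7 \right)} = \left(-1\right) \frac{12}{5} = - \frac{12}{5}$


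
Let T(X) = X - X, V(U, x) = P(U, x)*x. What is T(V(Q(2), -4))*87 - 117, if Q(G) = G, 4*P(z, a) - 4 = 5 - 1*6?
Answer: -117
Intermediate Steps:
P(z, a) = 3/4 (P(z, a) = 1 + (5 - 1*6)/4 = 1 + (5 - 6)/4 = 1 + (1/4)*(-1) = 1 - 1/4 = 3/4)
V(U, x) = 3*x/4
T(X) = 0
T(V(Q(2), -4))*87 - 117 = 0*87 - 117 = 0 - 117 = -117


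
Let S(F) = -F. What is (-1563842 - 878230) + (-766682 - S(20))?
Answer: -3208734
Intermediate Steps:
(-1563842 - 878230) + (-766682 - S(20)) = (-1563842 - 878230) + (-766682 - (-1)*20) = -2442072 + (-766682 - 1*(-20)) = -2442072 + (-766682 + 20) = -2442072 - 766662 = -3208734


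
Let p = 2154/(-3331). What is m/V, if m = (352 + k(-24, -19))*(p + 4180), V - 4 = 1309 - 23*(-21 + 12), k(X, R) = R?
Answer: 2317917429/2531560 ≈ 915.61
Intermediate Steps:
p = -2154/3331 (p = 2154*(-1/3331) = -2154/3331 ≈ -0.64665)
V = 1520 (V = 4 + (1309 - 23*(-21 + 12)) = 4 + (1309 - 23*(-9)) = 4 + (1309 + 207) = 4 + 1516 = 1520)
m = 4635834858/3331 (m = (352 - 19)*(-2154/3331 + 4180) = 333*(13921426/3331) = 4635834858/3331 ≈ 1.3917e+6)
m/V = (4635834858/3331)/1520 = (4635834858/3331)*(1/1520) = 2317917429/2531560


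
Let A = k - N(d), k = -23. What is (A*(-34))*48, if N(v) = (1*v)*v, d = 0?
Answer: 37536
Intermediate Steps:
N(v) = v² (N(v) = v*v = v²)
A = -23 (A = -23 - 1*0² = -23 - 1*0 = -23 + 0 = -23)
(A*(-34))*48 = -23*(-34)*48 = 782*48 = 37536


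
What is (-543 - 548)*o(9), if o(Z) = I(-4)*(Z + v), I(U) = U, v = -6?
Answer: 13092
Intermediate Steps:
o(Z) = 24 - 4*Z (o(Z) = -4*(Z - 6) = -4*(-6 + Z) = 24 - 4*Z)
(-543 - 548)*o(9) = (-543 - 548)*(24 - 4*9) = -1091*(24 - 36) = -1091*(-12) = 13092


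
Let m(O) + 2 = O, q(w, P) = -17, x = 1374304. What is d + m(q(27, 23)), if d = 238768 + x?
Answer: 1613053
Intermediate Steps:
m(O) = -2 + O
d = 1613072 (d = 238768 + 1374304 = 1613072)
d + m(q(27, 23)) = 1613072 + (-2 - 17) = 1613072 - 19 = 1613053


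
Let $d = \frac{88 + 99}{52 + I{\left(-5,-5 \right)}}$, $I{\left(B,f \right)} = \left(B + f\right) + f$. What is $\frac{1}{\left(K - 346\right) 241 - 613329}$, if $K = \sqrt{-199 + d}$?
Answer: $- \frac{25778455}{17960653064581} - \frac{482 i \sqrt{66378}}{17960653064581} \approx -1.4353 \cdot 10^{-6} - 6.9141 \cdot 10^{-9} i$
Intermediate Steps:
$I{\left(B,f \right)} = B + 2 f$
$d = \frac{187}{37}$ ($d = \frac{88 + 99}{52 + \left(-5 + 2 \left(-5\right)\right)} = \frac{187}{52 - 15} = \frac{187}{37} \approx 5.0541$)
$K = \frac{2 i \sqrt{66378}}{37}$ ($K = \sqrt{-199 + \frac{187}{37}} = \sqrt{- \frac{7176}{37}} = \frac{2 i \sqrt{66378}}{37} \approx 13.926 i$)
$\frac{1}{\left(K - 346\right) 241 - 613329} = \frac{1}{\left(\frac{2 i \sqrt{66378}}{37} - 346\right) 241 - 613329} = \frac{1}{\left(-346 + \frac{2 i \sqrt{66378}}{37}\right) 241 - 613329} = \frac{1}{\left(-83386 + \frac{482 i \sqrt{66378}}{37}\right) - 613329} = \frac{1}{-696715 + \frac{482 i \sqrt{66378}}{37}}$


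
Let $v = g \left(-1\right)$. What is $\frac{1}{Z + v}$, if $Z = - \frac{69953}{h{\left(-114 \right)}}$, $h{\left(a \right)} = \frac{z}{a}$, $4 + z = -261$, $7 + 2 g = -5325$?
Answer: $- \frac{265}{7268152} \approx -3.646 \cdot 10^{-5}$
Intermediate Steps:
$g = -2666$ ($g = - \frac{7}{2} + \frac{1}{2} \left(-5325\right) = - \frac{7}{2} - \frac{5325}{2} = -2666$)
$z = -265$ ($z = -4 - 261 = -265$)
$h{\left(a \right)} = - \frac{265}{a}$
$v = 2666$ ($v = \left(-2666\right) \left(-1\right) = 2666$)
$Z = - \frac{7974642}{265}$ ($Z = - \frac{69953}{\left(-265\right) \frac{1}{-114}} = - \frac{69953}{\left(-265\right) \left(- \frac{1}{114}\right)} = - \frac{69953}{\frac{265}{114}} = \left(-69953\right) \frac{114}{265} = - \frac{7974642}{265} \approx -30093.0$)
$\frac{1}{Z + v} = \frac{1}{- \frac{7974642}{265} + 2666} = \frac{1}{- \frac{7268152}{265}} = - \frac{265}{7268152}$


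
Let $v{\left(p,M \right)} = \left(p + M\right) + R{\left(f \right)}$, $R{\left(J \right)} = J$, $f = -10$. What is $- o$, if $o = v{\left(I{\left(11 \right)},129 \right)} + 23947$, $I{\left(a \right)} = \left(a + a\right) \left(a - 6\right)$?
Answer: $-24176$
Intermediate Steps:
$I{\left(a \right)} = 2 a \left(-6 + a\right)$
$v{\left(p,M \right)} = -10 + M + p$ ($v{\left(p,M \right)} = \left(p + M\right) - 10 = \left(M + p\right) - 10 = -10 + M + p$)
$o = 24176$ ($o = \left(-10 + 129 + 2 \cdot 11 \left(-6 + 11\right)\right) + 23947 = \left(-10 + 129 + 2 \cdot 11 \cdot 5\right) + 23947 = \left(-10 + 129 + 110\right) + 23947 = 229 + 23947 = 24176$)
$- o = \left(-1\right) 24176 = -24176$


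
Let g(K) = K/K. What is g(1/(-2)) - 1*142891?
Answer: -142890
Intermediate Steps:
g(K) = 1
g(1/(-2)) - 1*142891 = 1 - 1*142891 = 1 - 142891 = -142890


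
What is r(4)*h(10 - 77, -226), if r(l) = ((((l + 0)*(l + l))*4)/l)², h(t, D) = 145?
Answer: 148480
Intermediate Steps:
r(l) = 64*l² (r(l) = (((l*(2*l))*4)/l)² = (((2*l²)*4)/l)² = ((8*l²)/l)² = (8*l)² = 64*l²)
r(4)*h(10 - 77, -226) = (64*4²)*145 = (64*16)*145 = 1024*145 = 148480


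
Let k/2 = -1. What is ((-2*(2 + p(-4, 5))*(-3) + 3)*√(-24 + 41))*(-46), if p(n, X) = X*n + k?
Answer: 5382*√17 ≈ 22191.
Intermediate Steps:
k = -2 (k = 2*(-1) = -2)
p(n, X) = -2 + X*n (p(n, X) = X*n - 2 = -2 + X*n)
((-2*(2 + p(-4, 5))*(-3) + 3)*√(-24 + 41))*(-46) = ((-2*(2 + (-2 + 5*(-4)))*(-3) + 3)*√(-24 + 41))*(-46) = ((-2*(2 + (-2 - 20))*(-3) + 3)*√17)*(-46) = ((-2*(2 - 22)*(-3) + 3)*√17)*(-46) = ((-(-40)*(-3) + 3)*√17)*(-46) = ((-2*60 + 3)*√17)*(-46) = ((-120 + 3)*√17)*(-46) = -117*√17*(-46) = 5382*√17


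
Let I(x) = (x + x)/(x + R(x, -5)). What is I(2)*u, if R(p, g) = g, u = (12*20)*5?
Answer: -1600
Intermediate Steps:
u = 1200 (u = 240*5 = 1200)
I(x) = 2*x/(-5 + x) (I(x) = (x + x)/(x - 5) = (2*x)/(-5 + x) = 2*x/(-5 + x))
I(2)*u = (2*2/(-5 + 2))*1200 = (2*2/(-3))*1200 = (2*2*(-⅓))*1200 = -4/3*1200 = -1600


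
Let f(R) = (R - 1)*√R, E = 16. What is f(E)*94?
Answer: 5640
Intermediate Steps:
f(R) = √R*(-1 + R) (f(R) = (-1 + R)*√R = √R*(-1 + R))
f(E)*94 = (√16*(-1 + 16))*94 = (4*15)*94 = 60*94 = 5640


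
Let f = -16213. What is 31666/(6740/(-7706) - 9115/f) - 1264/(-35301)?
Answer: -3325241248593634/32809278915 ≈ -1.0135e+5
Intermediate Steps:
31666/(6740/(-7706) - 9115/f) - 1264/(-35301) = 31666/(6740/(-7706) - 9115/(-16213)) - 1264/(-35301) = 31666/(6740*(-1/7706) - 9115*(-1/16213)) - 1264*(-1/35301) = 31666/(-3370/3853 + 9115/16213) + 1264/35301 = 31666/(-19517715/62468689) + 1264/35301 = 31666*(-62468689/19517715) + 1264/35301 = -1978133505874/19517715 + 1264/35301 = -3325241248593634/32809278915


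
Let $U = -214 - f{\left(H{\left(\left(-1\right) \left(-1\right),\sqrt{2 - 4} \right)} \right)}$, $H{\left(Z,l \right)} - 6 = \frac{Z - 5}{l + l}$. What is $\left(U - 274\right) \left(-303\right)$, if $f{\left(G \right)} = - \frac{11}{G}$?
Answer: $\frac{2799417}{19} + \frac{3333 i \sqrt{2}}{38} \approx 1.4734 \cdot 10^{5} + 124.04 i$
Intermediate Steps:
$H{\left(Z,l \right)} = 6 + \frac{-5 + Z}{2 l}$ ($H{\left(Z,l \right)} = 6 + \frac{Z - 5}{l + l} = 6 + \frac{-5 + Z}{2 l}$)
$U = -214 + \frac{22 i \sqrt{2}}{-4 + 12 i \sqrt{2}}$ ($U = -214 - - \frac{11}{\frac{1}{2} \frac{1}{\sqrt{2 - 4}} \left(-5 - -1 + 12 \sqrt{2 - 4}\right)} = -214 - - \frac{11}{\frac{1}{2} \frac{1}{\sqrt{-2}} \left(-5 + 1 + 12 \sqrt{-2}\right)} = -214 - - \frac{11}{\frac{1}{2} \frac{1}{i \sqrt{2}} \left(-5 + 1 + 12 i \sqrt{2}\right)} = -214 - - \frac{11}{\frac{1}{2} \left(- \frac{i \sqrt{2}}{2}\right) \left(-5 + 1 + 12 i \sqrt{2}\right)} = -214 - - \frac{11}{\frac{1}{2} \left(- \frac{i \sqrt{2}}{2}\right) \left(-4 + 12 i \sqrt{2}\right)} = -214 - - \frac{11}{\left(- \frac{1}{4}\right) i \sqrt{2} \left(-4 + 12 i \sqrt{2}\right)} = -214 - - 11 \frac{2 i \sqrt{2}}{-4 + 12 i \sqrt{2}} = -214 - - \frac{22 i \sqrt{2}}{-4 + 12 i \sqrt{2}} = -214 + \frac{22 i \sqrt{2}}{-4 + 12 i \sqrt{2}} \approx -212.26 - 0.40938 i$)
$\left(U - 274\right) \left(-303\right) = \left(\left(- \frac{4033}{19} - \frac{11 i \sqrt{2}}{38}\right) - 274\right) \left(-303\right) = \left(- \frac{9239}{19} - \frac{11 i \sqrt{2}}{38}\right) \left(-303\right) = \frac{2799417}{19} + \frac{3333 i \sqrt{2}}{38}$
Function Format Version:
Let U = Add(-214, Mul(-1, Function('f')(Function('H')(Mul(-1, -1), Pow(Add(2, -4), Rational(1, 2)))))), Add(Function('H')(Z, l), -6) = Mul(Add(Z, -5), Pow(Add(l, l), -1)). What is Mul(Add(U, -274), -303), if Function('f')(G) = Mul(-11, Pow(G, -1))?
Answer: Add(Rational(2799417, 19), Mul(Rational(3333, 38), I, Pow(2, Rational(1, 2)))) ≈ Add(1.4734e+5, Mul(124.04, I))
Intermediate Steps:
Function('H')(Z, l) = Add(6, Mul(Rational(1, 2), Pow(l, -1), Add(-5, Z))) (Function('H')(Z, l) = Add(6, Mul(Add(Z, -5), Pow(Add(l, l), -1))) = Add(6, Mul(Add(-5, Z), Pow(Mul(2, l), -1))) = Add(6, Mul(Add(-5, Z), Mul(Rational(1, 2), Pow(l, -1)))) = Add(6, Mul(Rational(1, 2), Pow(l, -1), Add(-5, Z))))
U = Add(-214, Mul(22, I, Pow(2, Rational(1, 2)), Pow(Add(-4, Mul(12, I, Pow(2, Rational(1, 2)))), -1))) (U = Add(-214, Mul(-1, Mul(-11, Pow(Mul(Rational(1, 2), Pow(Pow(Add(2, -4), Rational(1, 2)), -1), Add(-5, Mul(-1, -1), Mul(12, Pow(Add(2, -4), Rational(1, 2))))), -1)))) = Add(-214, Mul(-1, Mul(-11, Pow(Mul(Rational(1, 2), Pow(Pow(-2, Rational(1, 2)), -1), Add(-5, 1, Mul(12, Pow(-2, Rational(1, 2))))), -1)))) = Add(-214, Mul(-1, Mul(-11, Pow(Mul(Rational(1, 2), Pow(Mul(I, Pow(2, Rational(1, 2))), -1), Add(-5, 1, Mul(12, Mul(I, Pow(2, Rational(1, 2)))))), -1)))) = Add(-214, Mul(-1, Mul(-11, Pow(Mul(Rational(1, 2), Mul(Rational(-1, 2), I, Pow(2, Rational(1, 2))), Add(-5, 1, Mul(12, I, Pow(2, Rational(1, 2))))), -1)))) = Add(-214, Mul(-1, Mul(-11, Pow(Mul(Rational(1, 2), Mul(Rational(-1, 2), I, Pow(2, Rational(1, 2))), Add(-4, Mul(12, I, Pow(2, Rational(1, 2))))), -1)))) = Add(-214, Mul(-1, Mul(-11, Pow(Mul(Rational(-1, 4), I, Pow(2, Rational(1, 2)), Add(-4, Mul(12, I, Pow(2, Rational(1, 2))))), -1)))) = Add(-214, Mul(-1, Mul(-11, Mul(2, I, Pow(2, Rational(1, 2)), Pow(Add(-4, Mul(12, I, Pow(2, Rational(1, 2)))), -1))))) = Add(-214, Mul(-1, Mul(-22, I, Pow(2, Rational(1, 2)), Pow(Add(-4, Mul(12, I, Pow(2, Rational(1, 2)))), -1)))) = Add(-214, Mul(22, I, Pow(2, Rational(1, 2)), Pow(Add(-4, Mul(12, I, Pow(2, Rational(1, 2)))), -1))) ≈ Add(-212.26, Mul(-0.40938, I)))
Mul(Add(U, -274), -303) = Mul(Add(Add(Rational(-4033, 19), Mul(Rational(-11, 38), I, Pow(2, Rational(1, 2)))), -274), -303) = Mul(Add(Rational(-9239, 19), Mul(Rational(-11, 38), I, Pow(2, Rational(1, 2)))), -303) = Add(Rational(2799417, 19), Mul(Rational(3333, 38), I, Pow(2, Rational(1, 2))))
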